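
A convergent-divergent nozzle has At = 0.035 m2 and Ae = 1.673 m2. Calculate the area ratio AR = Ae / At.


AR = 1.673 / 0.035 = 47.8

47.8


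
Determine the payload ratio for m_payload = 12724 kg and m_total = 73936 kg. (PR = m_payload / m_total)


PR = 12724 / 73936 = 0.1721

0.1721


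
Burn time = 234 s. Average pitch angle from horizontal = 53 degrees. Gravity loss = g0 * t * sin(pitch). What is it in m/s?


GL = 9.81 * 234 * sin(53 deg) = 1833 m/s

1833 m/s


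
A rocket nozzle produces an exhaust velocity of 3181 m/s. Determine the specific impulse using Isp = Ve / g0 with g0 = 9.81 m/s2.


Isp = Ve / g0 = 3181 / 9.81 = 324.3 s

324.3 s


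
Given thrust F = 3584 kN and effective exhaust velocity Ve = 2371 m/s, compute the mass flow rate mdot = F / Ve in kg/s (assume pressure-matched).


mdot = F / Ve = 3584000 / 2371 = 1511.6 kg/s

1511.6 kg/s


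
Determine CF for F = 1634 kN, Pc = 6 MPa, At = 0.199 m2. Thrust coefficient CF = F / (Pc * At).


CF = 1634000 / (6e6 * 0.199) = 1.37

1.37


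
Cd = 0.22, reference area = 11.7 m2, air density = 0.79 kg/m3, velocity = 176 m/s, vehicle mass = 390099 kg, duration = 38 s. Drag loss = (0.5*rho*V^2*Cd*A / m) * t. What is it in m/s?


D = 0.5 * 0.79 * 176^2 * 0.22 * 11.7 = 31494.23 N
a = 31494.23 / 390099 = 0.0807 m/s2
dV = 0.0807 * 38 = 3.1 m/s

3.1 m/s


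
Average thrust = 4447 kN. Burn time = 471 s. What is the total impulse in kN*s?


It = 4447 * 471 = 2094537 kN*s

2094537 kN*s


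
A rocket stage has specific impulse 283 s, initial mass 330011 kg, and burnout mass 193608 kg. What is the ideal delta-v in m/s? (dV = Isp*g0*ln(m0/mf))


Ve = 283 * 9.81 = 2776.23 m/s
dV = 2776.23 * ln(330011/193608) = 1481 m/s

1481 m/s


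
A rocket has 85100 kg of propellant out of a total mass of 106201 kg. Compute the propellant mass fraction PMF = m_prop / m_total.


PMF = 85100 / 106201 = 0.801

0.801


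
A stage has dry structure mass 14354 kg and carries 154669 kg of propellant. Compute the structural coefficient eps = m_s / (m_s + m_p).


eps = 14354 / (14354 + 154669) = 0.0849

0.0849


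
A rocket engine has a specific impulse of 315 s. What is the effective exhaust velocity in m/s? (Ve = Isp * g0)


Ve = Isp * g0 = 315 * 9.81 = 3090.2 m/s

3090.2 m/s


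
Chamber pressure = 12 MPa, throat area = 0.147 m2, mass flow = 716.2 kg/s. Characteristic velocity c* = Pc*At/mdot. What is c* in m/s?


c* = 12e6 * 0.147 / 716.2 = 2463 m/s

2463 m/s


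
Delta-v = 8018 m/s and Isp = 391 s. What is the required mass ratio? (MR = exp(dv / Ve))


Ve = 391 * 9.81 = 3835.71 m/s
MR = exp(8018 / 3835.71) = 8.088

8.088


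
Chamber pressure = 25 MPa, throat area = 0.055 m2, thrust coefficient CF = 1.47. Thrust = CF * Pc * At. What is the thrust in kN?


F = 1.47 * 25e6 * 0.055 = 2.0212e+06 N = 2021.2 kN

2021.2 kN


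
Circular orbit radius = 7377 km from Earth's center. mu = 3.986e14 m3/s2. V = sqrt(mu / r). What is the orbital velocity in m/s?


V = sqrt(3.986e14 / 7377000) = 7351 m/s

7351 m/s


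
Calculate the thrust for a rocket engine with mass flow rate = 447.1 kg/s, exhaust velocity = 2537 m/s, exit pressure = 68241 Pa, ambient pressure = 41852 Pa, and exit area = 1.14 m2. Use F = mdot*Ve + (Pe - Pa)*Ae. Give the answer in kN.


F = 447.1 * 2537 + (68241 - 41852) * 1.14 = 1.1644e+06 N = 1164.4 kN

1164.4 kN


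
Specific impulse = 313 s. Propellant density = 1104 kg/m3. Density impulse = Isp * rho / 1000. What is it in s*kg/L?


rho*Isp = 313 * 1104 / 1000 = 346 s*kg/L

346 s*kg/L


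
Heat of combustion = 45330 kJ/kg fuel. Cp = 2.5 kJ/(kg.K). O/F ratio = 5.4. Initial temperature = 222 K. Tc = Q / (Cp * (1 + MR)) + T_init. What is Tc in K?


Tc = 45330 / (2.5 * (1 + 5.4)) + 222 = 3055 K

3055 K


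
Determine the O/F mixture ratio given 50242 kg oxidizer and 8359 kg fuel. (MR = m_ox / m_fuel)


MR = 50242 / 8359 = 6.01

6.01


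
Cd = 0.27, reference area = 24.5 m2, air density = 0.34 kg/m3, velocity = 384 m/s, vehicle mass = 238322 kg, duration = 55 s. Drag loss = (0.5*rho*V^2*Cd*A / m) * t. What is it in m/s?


D = 0.5 * 0.34 * 384^2 * 0.27 * 24.5 = 165821.64 N
a = 165821.64 / 238322 = 0.6958 m/s2
dV = 0.6958 * 55 = 38.3 m/s

38.3 m/s


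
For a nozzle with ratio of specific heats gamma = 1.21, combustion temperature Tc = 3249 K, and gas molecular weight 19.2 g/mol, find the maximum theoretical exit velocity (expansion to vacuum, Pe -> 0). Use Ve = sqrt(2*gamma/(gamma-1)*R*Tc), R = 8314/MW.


R = 8314 / 19.2 = 433.02 J/(kg.K)
Ve = sqrt(2 * 1.21 / (1.21 - 1) * 433.02 * 3249) = 4026 m/s

4026 m/s


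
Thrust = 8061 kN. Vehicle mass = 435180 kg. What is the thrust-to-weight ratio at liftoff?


TWR = 8061000 / (435180 * 9.81) = 1.89

1.89


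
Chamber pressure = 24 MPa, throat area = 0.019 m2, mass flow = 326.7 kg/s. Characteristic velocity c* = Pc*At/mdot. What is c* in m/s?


c* = 24e6 * 0.019 / 326.7 = 1396 m/s

1396 m/s


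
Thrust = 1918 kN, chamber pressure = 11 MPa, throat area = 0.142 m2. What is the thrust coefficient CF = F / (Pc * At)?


CF = 1918000 / (11e6 * 0.142) = 1.23

1.23


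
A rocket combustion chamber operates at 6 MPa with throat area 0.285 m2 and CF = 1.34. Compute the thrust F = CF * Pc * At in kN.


F = 1.34 * 6e6 * 0.285 = 2.2914e+06 N = 2291.4 kN

2291.4 kN


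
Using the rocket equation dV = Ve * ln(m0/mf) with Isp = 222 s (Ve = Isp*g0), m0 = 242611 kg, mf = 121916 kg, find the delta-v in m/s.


Ve = 222 * 9.81 = 2177.82 m/s
dV = 2177.82 * ln(242611/121916) = 1499 m/s

1499 m/s


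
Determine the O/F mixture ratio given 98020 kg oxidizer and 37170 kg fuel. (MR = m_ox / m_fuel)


MR = 98020 / 37170 = 2.64

2.64


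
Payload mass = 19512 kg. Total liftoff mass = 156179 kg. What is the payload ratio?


PR = 19512 / 156179 = 0.1249

0.1249


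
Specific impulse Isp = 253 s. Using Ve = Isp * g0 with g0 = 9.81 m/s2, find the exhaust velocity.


Ve = Isp * g0 = 253 * 9.81 = 2481.9 m/s

2481.9 m/s


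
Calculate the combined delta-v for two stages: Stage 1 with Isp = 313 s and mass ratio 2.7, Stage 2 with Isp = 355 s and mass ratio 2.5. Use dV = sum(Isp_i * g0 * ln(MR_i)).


dV1 = 313 * 9.81 * ln(2.7) = 3049.8 m/s
dV2 = 355 * 9.81 * ln(2.5) = 3191.0 m/s
Total dV = 3049.8 + 3191.0 = 6240.8 m/s ~ 6241 m/s

6241 m/s


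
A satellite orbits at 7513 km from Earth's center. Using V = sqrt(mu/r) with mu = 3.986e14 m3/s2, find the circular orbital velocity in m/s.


V = sqrt(3.986e14 / 7513000) = 7284 m/s

7284 m/s


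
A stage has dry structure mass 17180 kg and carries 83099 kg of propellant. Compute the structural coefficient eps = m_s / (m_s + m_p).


eps = 17180 / (17180 + 83099) = 0.1713

0.1713


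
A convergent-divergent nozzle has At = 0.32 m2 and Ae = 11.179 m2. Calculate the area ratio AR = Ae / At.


AR = 11.179 / 0.32 = 34.9

34.9


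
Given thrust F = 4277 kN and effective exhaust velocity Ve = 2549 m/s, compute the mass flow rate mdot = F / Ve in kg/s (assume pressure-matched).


mdot = F / Ve = 4277000 / 2549 = 1677.9 kg/s

1677.9 kg/s


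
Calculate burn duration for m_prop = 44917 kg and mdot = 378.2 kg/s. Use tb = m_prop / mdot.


tb = 44917 / 378.2 = 118.8 s

118.8 s


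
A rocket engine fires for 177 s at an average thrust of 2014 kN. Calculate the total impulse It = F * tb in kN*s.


It = 2014 * 177 = 356478 kN*s

356478 kN*s


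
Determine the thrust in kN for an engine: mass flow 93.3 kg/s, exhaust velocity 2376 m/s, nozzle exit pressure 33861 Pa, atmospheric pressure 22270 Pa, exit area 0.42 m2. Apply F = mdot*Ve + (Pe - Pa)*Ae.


F = 93.3 * 2376 + (33861 - 22270) * 0.42 = 226549.0 N = 226.5 kN

226.5 kN


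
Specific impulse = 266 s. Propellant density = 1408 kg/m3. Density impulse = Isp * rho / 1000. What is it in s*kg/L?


rho*Isp = 266 * 1408 / 1000 = 375 s*kg/L

375 s*kg/L


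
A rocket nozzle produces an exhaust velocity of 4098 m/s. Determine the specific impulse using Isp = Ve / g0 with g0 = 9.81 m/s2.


Isp = Ve / g0 = 4098 / 9.81 = 417.7 s

417.7 s


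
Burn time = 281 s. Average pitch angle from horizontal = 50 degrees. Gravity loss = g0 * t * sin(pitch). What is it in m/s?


GL = 9.81 * 281 * sin(50 deg) = 2112 m/s

2112 m/s


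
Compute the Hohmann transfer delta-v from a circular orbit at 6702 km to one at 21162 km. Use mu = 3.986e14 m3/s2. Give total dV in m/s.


V1 = sqrt(mu/r1) = 7711.99 m/s
dV1 = V1*(sqrt(2*r2/(r1+r2)) - 1) = 1792.7 m/s
V2 = sqrt(mu/r2) = 4340.01 m/s
dV2 = V2*(1 - sqrt(2*r1/(r1+r2))) = 1329.87 m/s
Total dV = 3123 m/s

3123 m/s


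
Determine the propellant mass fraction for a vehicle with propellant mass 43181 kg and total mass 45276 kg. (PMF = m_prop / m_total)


PMF = 43181 / 45276 = 0.954

0.954


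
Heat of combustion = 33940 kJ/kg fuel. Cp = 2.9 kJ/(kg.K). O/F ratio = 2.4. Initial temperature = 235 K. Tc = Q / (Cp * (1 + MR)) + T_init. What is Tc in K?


Tc = 33940 / (2.9 * (1 + 2.4)) + 235 = 3677 K

3677 K


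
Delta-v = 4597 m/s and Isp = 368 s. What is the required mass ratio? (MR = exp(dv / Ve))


Ve = 368 * 9.81 = 3610.08 m/s
MR = exp(4597 / 3610.08) = 3.573

3.573


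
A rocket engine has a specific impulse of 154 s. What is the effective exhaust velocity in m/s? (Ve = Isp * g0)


Ve = Isp * g0 = 154 * 9.81 = 1510.7 m/s

1510.7 m/s


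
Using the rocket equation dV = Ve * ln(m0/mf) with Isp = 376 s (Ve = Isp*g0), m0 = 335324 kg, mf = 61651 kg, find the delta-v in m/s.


Ve = 376 * 9.81 = 3688.56 m/s
dV = 3688.56 * ln(335324/61651) = 6247 m/s

6247 m/s


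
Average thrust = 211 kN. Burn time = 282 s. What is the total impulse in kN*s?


It = 211 * 282 = 59502 kN*s

59502 kN*s


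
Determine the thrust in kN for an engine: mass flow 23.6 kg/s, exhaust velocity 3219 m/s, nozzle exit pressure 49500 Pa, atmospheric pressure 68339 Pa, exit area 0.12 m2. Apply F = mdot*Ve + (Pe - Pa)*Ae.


F = 23.6 * 3219 + (49500 - 68339) * 0.12 = 73708.0 N = 73.7 kN

73.7 kN


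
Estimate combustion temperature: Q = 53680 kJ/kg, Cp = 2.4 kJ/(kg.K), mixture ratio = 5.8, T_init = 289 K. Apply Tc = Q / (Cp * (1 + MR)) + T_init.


Tc = 53680 / (2.4 * (1 + 5.8)) + 289 = 3578 K

3578 K


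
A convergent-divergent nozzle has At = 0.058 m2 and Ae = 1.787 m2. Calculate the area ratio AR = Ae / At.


AR = 1.787 / 0.058 = 30.8

30.8


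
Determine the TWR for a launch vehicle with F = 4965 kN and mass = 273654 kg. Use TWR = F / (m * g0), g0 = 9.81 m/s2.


TWR = 4965000 / (273654 * 9.81) = 1.85

1.85


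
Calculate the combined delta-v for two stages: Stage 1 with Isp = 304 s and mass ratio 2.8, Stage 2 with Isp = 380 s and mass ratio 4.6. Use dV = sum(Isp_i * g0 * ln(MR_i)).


dV1 = 304 * 9.81 * ln(2.8) = 3070.6 m/s
dV2 = 380 * 9.81 * ln(4.6) = 5688.8 m/s
Total dV = 3070.6 + 5688.8 = 8759.4 m/s ~ 8759 m/s

8759 m/s


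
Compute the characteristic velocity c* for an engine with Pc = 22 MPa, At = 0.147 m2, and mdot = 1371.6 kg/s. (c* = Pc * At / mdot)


c* = 22e6 * 0.147 / 1371.6 = 2358 m/s

2358 m/s


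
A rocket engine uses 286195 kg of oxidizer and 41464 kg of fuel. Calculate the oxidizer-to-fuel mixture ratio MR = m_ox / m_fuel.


MR = 286195 / 41464 = 6.9

6.9


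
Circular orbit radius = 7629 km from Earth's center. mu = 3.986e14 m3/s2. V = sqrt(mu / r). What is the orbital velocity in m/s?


V = sqrt(3.986e14 / 7629000) = 7228 m/s

7228 m/s


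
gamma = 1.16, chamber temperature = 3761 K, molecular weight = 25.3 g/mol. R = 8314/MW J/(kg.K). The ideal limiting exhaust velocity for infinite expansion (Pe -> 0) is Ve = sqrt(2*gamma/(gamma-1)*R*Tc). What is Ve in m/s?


R = 8314 / 25.3 = 328.62 J/(kg.K)
Ve = sqrt(2 * 1.16 / (1.16 - 1) * 328.62 * 3761) = 4233 m/s

4233 m/s


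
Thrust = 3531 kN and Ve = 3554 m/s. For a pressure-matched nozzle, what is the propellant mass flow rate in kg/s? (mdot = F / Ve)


mdot = F / Ve = 3531000 / 3554 = 993.5 kg/s

993.5 kg/s


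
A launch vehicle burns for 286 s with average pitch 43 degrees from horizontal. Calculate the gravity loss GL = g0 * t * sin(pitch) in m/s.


GL = 9.81 * 286 * sin(43 deg) = 1913 m/s

1913 m/s


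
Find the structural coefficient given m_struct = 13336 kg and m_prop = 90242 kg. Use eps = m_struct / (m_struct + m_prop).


eps = 13336 / (13336 + 90242) = 0.1288

0.1288


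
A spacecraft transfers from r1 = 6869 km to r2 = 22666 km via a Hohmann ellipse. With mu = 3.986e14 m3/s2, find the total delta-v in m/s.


V1 = sqrt(mu/r1) = 7617.67 m/s
dV1 = V1*(sqrt(2*r2/(r1+r2)) - 1) = 1819.81 m/s
V2 = sqrt(mu/r2) = 4193.54 m/s
dV2 = V2*(1 - sqrt(2*r1/(r1+r2))) = 1333.49 m/s
Total dV = 3153 m/s

3153 m/s


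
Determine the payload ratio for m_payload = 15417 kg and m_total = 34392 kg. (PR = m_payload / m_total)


PR = 15417 / 34392 = 0.4483

0.4483


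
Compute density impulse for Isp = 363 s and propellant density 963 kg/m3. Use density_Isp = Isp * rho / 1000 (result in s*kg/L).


rho*Isp = 363 * 963 / 1000 = 350 s*kg/L

350 s*kg/L


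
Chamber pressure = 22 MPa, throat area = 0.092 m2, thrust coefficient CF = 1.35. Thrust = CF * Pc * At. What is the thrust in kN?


F = 1.35 * 22e6 * 0.092 = 2.7324e+06 N = 2732.4 kN

2732.4 kN


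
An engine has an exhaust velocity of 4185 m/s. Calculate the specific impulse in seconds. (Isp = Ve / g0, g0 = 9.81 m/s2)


Isp = Ve / g0 = 4185 / 9.81 = 426.6 s

426.6 s


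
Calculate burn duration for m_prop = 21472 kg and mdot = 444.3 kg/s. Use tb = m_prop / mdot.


tb = 21472 / 444.3 = 48.3 s

48.3 s


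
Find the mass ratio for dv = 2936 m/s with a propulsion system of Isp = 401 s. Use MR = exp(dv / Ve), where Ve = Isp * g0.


Ve = 401 * 9.81 = 3933.81 m/s
MR = exp(2936 / 3933.81) = 2.109

2.109


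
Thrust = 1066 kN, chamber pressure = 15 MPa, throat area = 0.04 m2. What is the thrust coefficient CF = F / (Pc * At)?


CF = 1066000 / (15e6 * 0.04) = 1.78

1.78


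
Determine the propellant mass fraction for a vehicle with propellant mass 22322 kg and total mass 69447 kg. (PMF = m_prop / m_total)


PMF = 22322 / 69447 = 0.321

0.321


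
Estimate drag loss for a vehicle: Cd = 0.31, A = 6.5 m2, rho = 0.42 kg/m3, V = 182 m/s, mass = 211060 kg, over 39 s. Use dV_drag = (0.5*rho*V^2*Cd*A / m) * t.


D = 0.5 * 0.42 * 182^2 * 0.31 * 6.5 = 14016.42 N
a = 14016.42 / 211060 = 0.0664 m/s2
dV = 0.0664 * 39 = 2.6 m/s

2.6 m/s


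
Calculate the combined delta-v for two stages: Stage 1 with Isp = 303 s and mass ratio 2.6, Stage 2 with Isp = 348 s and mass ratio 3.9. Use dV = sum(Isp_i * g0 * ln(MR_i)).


dV1 = 303 * 9.81 * ln(2.6) = 2840.2 m/s
dV2 = 348 * 9.81 * ln(3.9) = 4646.2 m/s
Total dV = 2840.2 + 4646.2 = 7486.4 m/s ~ 7486 m/s

7486 m/s


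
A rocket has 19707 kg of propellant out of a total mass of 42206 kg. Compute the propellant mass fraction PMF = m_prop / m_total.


PMF = 19707 / 42206 = 0.467

0.467


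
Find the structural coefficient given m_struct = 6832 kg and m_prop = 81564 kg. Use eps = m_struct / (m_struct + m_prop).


eps = 6832 / (6832 + 81564) = 0.0773

0.0773


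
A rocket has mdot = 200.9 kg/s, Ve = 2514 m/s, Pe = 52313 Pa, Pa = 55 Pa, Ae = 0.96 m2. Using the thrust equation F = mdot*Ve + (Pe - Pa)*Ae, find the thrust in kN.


F = 200.9 * 2514 + (52313 - 55) * 0.96 = 555230.0 N = 555.2 kN

555.2 kN


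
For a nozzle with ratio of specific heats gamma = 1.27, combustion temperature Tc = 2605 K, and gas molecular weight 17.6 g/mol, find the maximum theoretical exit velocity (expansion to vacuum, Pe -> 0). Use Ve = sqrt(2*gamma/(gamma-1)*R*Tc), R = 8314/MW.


R = 8314 / 17.6 = 472.39 J/(kg.K)
Ve = sqrt(2 * 1.27 / (1.27 - 1) * 472.39 * 2605) = 3402 m/s

3402 m/s


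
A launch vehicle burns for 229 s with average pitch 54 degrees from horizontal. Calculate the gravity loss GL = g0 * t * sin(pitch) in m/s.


GL = 9.81 * 229 * sin(54 deg) = 1817 m/s

1817 m/s


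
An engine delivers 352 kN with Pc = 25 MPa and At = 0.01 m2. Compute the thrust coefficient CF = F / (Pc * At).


CF = 352000 / (25e6 * 0.01) = 1.41

1.41


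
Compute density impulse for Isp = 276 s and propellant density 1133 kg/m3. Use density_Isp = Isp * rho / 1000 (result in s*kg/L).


rho*Isp = 276 * 1133 / 1000 = 313 s*kg/L

313 s*kg/L


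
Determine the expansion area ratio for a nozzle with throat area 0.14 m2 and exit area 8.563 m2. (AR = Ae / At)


AR = 8.563 / 0.14 = 61.2

61.2


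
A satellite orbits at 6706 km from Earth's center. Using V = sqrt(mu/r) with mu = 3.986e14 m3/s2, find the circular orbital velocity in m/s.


V = sqrt(3.986e14 / 6706000) = 7710 m/s

7710 m/s


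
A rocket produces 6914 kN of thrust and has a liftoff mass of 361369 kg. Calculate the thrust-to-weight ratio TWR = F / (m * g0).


TWR = 6914000 / (361369 * 9.81) = 1.95

1.95


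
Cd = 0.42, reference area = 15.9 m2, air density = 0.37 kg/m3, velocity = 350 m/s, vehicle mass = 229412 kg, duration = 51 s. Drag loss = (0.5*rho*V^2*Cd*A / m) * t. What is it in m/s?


D = 0.5 * 0.37 * 350^2 * 0.42 * 15.9 = 151340.18 N
a = 151340.18 / 229412 = 0.6597 m/s2
dV = 0.6597 * 51 = 33.6 m/s

33.6 m/s


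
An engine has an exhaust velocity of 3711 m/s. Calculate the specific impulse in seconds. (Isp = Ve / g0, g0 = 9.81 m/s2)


Isp = Ve / g0 = 3711 / 9.81 = 378.3 s

378.3 s


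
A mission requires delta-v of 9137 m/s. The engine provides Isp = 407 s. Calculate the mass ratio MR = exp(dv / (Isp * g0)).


Ve = 407 * 9.81 = 3992.67 m/s
MR = exp(9137 / 3992.67) = 9.86

9.86


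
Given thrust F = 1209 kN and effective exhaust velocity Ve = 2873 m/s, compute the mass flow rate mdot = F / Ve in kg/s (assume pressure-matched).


mdot = F / Ve = 1209000 / 2873 = 420.8 kg/s

420.8 kg/s


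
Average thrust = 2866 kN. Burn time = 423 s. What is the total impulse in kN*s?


It = 2866 * 423 = 1212318 kN*s

1212318 kN*s


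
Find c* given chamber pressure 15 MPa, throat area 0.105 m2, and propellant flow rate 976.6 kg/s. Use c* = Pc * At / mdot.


c* = 15e6 * 0.105 / 976.6 = 1613 m/s

1613 m/s


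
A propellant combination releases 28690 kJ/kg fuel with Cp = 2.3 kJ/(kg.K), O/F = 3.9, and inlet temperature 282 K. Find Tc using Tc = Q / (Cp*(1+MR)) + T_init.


Tc = 28690 / (2.3 * (1 + 3.9)) + 282 = 2828 K

2828 K


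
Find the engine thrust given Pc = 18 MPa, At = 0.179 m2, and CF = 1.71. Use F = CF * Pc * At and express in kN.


F = 1.71 * 18e6 * 0.179 = 5.5096e+06 N = 5509.6 kN

5509.6 kN


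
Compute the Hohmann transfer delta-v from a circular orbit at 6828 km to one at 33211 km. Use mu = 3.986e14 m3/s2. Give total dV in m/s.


V1 = sqrt(mu/r1) = 7640.5 m/s
dV1 = V1*(sqrt(2*r2/(r1+r2)) - 1) = 2200.43 m/s
V2 = sqrt(mu/r2) = 3464.4 m/s
dV2 = V2*(1 - sqrt(2*r1/(r1+r2))) = 1441.16 m/s
Total dV = 3642 m/s

3642 m/s


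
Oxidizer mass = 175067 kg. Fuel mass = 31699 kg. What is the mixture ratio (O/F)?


MR = 175067 / 31699 = 5.52

5.52


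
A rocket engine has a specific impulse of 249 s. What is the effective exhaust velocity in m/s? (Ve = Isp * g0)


Ve = Isp * g0 = 249 * 9.81 = 2442.7 m/s

2442.7 m/s


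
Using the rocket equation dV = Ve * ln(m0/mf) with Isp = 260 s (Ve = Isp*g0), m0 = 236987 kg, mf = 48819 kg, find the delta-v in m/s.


Ve = 260 * 9.81 = 2550.6 m/s
dV = 2550.6 * ln(236987/48819) = 4030 m/s

4030 m/s


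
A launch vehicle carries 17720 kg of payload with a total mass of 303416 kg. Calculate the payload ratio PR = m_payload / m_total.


PR = 17720 / 303416 = 0.0584

0.0584


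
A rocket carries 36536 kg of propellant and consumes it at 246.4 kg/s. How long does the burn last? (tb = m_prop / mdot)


tb = 36536 / 246.4 = 148.3 s

148.3 s


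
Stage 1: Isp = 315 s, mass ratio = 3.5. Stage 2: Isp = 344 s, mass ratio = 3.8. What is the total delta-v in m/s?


dV1 = 315 * 9.81 * ln(3.5) = 3871.2 m/s
dV2 = 344 * 9.81 * ln(3.8) = 4505.1 m/s
Total dV = 3871.2 + 4505.1 = 8376.3 m/s ~ 8376 m/s

8376 m/s


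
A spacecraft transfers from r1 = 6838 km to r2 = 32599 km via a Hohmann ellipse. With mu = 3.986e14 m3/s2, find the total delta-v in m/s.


V1 = sqrt(mu/r1) = 7634.91 m/s
dV1 = V1*(sqrt(2*r2/(r1+r2)) - 1) = 2181.87 m/s
V2 = sqrt(mu/r2) = 3496.77 m/s
dV2 = V2*(1 - sqrt(2*r1/(r1+r2))) = 1437.59 m/s
Total dV = 3619 m/s

3619 m/s


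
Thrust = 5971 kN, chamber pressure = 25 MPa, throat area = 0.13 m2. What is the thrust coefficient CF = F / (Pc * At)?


CF = 5971000 / (25e6 * 0.13) = 1.84

1.84


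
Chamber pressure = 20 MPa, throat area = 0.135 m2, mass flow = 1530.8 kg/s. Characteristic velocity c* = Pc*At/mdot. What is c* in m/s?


c* = 20e6 * 0.135 / 1530.8 = 1764 m/s

1764 m/s


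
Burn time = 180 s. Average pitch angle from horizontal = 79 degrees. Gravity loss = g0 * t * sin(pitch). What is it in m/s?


GL = 9.81 * 180 * sin(79 deg) = 1733 m/s

1733 m/s


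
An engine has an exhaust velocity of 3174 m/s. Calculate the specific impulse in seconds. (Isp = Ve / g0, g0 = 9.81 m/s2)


Isp = Ve / g0 = 3174 / 9.81 = 323.5 s

323.5 s


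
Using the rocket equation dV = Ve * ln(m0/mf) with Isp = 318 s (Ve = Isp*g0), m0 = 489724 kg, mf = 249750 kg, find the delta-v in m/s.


Ve = 318 * 9.81 = 3119.58 m/s
dV = 3119.58 * ln(489724/249750) = 2101 m/s

2101 m/s


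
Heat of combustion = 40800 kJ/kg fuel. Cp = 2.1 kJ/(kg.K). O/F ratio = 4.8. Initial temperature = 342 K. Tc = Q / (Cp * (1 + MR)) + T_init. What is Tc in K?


Tc = 40800 / (2.1 * (1 + 4.8)) + 342 = 3692 K

3692 K


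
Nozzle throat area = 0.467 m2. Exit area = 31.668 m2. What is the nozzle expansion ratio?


AR = 31.668 / 0.467 = 67.8

67.8


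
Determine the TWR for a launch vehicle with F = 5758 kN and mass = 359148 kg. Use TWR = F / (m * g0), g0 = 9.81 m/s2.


TWR = 5758000 / (359148 * 9.81) = 1.63

1.63


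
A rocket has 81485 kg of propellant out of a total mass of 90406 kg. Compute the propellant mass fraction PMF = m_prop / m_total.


PMF = 81485 / 90406 = 0.901

0.901


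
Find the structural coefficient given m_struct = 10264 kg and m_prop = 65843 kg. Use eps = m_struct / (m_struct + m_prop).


eps = 10264 / (10264 + 65843) = 0.1349

0.1349


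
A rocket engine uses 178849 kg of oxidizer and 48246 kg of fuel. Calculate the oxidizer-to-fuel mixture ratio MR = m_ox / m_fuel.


MR = 178849 / 48246 = 3.71

3.71


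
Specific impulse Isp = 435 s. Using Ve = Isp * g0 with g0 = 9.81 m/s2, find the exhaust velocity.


Ve = Isp * g0 = 435 * 9.81 = 4267.4 m/s

4267.4 m/s


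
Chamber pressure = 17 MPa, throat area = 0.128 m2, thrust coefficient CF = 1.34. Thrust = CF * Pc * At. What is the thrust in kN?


F = 1.34 * 17e6 * 0.128 = 2.9158e+06 N = 2915.8 kN

2915.8 kN


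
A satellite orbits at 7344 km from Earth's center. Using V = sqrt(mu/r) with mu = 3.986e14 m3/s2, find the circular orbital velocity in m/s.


V = sqrt(3.986e14 / 7344000) = 7367 m/s

7367 m/s


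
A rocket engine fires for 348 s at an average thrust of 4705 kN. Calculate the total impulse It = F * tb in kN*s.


It = 4705 * 348 = 1637340 kN*s

1637340 kN*s


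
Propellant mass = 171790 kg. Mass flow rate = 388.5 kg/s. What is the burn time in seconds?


tb = 171790 / 388.5 = 442.2 s

442.2 s


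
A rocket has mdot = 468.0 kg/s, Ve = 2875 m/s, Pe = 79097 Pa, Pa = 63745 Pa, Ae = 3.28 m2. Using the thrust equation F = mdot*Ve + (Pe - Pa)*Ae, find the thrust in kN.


F = 468.0 * 2875 + (79097 - 63745) * 3.28 = 1.3959e+06 N = 1395.9 kN

1395.9 kN


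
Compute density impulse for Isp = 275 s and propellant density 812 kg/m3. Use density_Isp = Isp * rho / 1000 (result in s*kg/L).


rho*Isp = 275 * 812 / 1000 = 223 s*kg/L

223 s*kg/L


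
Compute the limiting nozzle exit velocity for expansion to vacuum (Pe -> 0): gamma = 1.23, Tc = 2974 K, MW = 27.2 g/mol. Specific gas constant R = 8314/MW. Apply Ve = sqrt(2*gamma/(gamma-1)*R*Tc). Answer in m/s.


R = 8314 / 27.2 = 305.66 J/(kg.K)
Ve = sqrt(2 * 1.23 / (1.23 - 1) * 305.66 * 2974) = 3118 m/s

3118 m/s


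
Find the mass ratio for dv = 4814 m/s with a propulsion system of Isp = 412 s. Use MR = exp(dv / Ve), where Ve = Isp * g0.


Ve = 412 * 9.81 = 4041.72 m/s
MR = exp(4814 / 4041.72) = 3.291

3.291


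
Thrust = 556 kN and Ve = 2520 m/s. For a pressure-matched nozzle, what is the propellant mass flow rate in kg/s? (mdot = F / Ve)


mdot = F / Ve = 556000 / 2520 = 220.6 kg/s

220.6 kg/s


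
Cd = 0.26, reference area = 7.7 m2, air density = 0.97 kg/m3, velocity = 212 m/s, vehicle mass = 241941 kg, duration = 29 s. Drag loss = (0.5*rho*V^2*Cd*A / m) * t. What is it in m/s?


D = 0.5 * 0.97 * 212^2 * 0.26 * 7.7 = 43639.28 N
a = 43639.28 / 241941 = 0.1804 m/s2
dV = 0.1804 * 29 = 5.2 m/s

5.2 m/s


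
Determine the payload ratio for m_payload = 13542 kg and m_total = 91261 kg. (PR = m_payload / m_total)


PR = 13542 / 91261 = 0.1484

0.1484


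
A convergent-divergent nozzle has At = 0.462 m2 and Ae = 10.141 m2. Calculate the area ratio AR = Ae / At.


AR = 10.141 / 0.462 = 22.0

22.0


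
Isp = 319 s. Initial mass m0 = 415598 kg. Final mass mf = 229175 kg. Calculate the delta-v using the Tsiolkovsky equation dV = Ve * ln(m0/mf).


Ve = 319 * 9.81 = 3129.39 m/s
dV = 3129.39 * ln(415598/229175) = 1863 m/s

1863 m/s


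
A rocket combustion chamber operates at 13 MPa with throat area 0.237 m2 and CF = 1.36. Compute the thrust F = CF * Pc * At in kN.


F = 1.36 * 13e6 * 0.237 = 4.1902e+06 N = 4190.2 kN

4190.2 kN


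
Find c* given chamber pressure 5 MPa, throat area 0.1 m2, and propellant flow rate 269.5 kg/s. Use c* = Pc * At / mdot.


c* = 5e6 * 0.1 / 269.5 = 1855 m/s

1855 m/s


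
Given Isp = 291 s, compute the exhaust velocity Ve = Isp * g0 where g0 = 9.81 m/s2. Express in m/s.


Ve = Isp * g0 = 291 * 9.81 = 2854.7 m/s

2854.7 m/s


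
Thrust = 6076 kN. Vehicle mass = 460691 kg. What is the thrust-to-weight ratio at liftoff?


TWR = 6076000 / (460691 * 9.81) = 1.34

1.34


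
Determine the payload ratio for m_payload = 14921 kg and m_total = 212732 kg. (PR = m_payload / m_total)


PR = 14921 / 212732 = 0.0701

0.0701


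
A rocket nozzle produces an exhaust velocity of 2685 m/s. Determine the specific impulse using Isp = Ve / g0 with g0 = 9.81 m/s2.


Isp = Ve / g0 = 2685 / 9.81 = 273.7 s

273.7 s


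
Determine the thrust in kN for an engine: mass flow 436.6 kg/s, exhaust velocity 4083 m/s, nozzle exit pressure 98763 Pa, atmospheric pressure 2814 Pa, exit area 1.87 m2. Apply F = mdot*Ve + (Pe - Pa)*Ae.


F = 436.6 * 4083 + (98763 - 2814) * 1.87 = 1.9621e+06 N = 1962.1 kN

1962.1 kN


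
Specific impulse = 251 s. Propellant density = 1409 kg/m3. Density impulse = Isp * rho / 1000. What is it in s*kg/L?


rho*Isp = 251 * 1409 / 1000 = 354 s*kg/L

354 s*kg/L


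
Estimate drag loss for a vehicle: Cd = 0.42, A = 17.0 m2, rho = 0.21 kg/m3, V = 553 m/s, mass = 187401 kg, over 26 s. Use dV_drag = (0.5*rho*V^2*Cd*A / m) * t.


D = 0.5 * 0.21 * 553^2 * 0.42 * 17.0 = 229265.01 N
a = 229265.01 / 187401 = 1.2234 m/s2
dV = 1.2234 * 26 = 31.8 m/s

31.8 m/s


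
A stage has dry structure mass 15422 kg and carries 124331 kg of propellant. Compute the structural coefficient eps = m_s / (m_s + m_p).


eps = 15422 / (15422 + 124331) = 0.1104

0.1104


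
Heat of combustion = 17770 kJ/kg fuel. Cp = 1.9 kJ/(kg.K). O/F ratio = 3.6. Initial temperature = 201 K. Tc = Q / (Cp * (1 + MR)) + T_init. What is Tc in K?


Tc = 17770 / (1.9 * (1 + 3.6)) + 201 = 2234 K

2234 K


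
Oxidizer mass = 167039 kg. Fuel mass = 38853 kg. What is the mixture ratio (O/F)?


MR = 167039 / 38853 = 4.3

4.3


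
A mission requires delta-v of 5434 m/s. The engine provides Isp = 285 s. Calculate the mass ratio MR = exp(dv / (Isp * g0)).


Ve = 285 * 9.81 = 2795.85 m/s
MR = exp(5434 / 2795.85) = 6.984

6.984


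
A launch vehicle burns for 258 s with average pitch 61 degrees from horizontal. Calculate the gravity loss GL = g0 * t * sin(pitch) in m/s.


GL = 9.81 * 258 * sin(61 deg) = 2214 m/s

2214 m/s


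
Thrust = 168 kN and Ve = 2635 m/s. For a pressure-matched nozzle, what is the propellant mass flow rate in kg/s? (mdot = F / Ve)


mdot = F / Ve = 168000 / 2635 = 63.8 kg/s

63.8 kg/s


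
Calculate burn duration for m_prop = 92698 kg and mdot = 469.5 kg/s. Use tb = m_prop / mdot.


tb = 92698 / 469.5 = 197.4 s

197.4 s


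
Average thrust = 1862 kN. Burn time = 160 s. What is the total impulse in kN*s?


It = 1862 * 160 = 297920 kN*s

297920 kN*s


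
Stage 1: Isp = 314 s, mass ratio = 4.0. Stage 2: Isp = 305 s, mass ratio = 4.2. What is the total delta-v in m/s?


dV1 = 314 * 9.81 * ln(4.0) = 4270.3 m/s
dV2 = 305 * 9.81 * ln(4.2) = 4293.8 m/s
Total dV = 4270.3 + 4293.8 = 8564.1 m/s ~ 8564 m/s

8564 m/s


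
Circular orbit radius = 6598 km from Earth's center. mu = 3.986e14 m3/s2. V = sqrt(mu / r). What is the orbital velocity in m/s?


V = sqrt(3.986e14 / 6598000) = 7773 m/s

7773 m/s


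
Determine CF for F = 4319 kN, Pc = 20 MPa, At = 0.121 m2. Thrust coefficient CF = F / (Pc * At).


CF = 4319000 / (20e6 * 0.121) = 1.78

1.78


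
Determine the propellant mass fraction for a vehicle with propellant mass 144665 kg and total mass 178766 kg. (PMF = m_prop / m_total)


PMF = 144665 / 178766 = 0.809

0.809


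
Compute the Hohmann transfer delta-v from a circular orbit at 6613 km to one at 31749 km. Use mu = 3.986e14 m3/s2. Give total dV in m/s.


V1 = sqrt(mu/r1) = 7763.71 m/s
dV1 = V1*(sqrt(2*r2/(r1+r2)) - 1) = 2224.75 m/s
V2 = sqrt(mu/r2) = 3543.26 m/s
dV2 = V2*(1 - sqrt(2*r1/(r1+r2))) = 1462.77 m/s
Total dV = 3688 m/s

3688 m/s


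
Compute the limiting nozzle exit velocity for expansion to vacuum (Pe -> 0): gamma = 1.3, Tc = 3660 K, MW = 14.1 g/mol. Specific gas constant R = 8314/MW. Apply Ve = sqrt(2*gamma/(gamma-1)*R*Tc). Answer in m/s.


R = 8314 / 14.1 = 589.65 J/(kg.K)
Ve = sqrt(2 * 1.3 / (1.3 - 1) * 589.65 * 3660) = 4325 m/s

4325 m/s


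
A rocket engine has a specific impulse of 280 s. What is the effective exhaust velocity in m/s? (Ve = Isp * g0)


Ve = Isp * g0 = 280 * 9.81 = 2746.8 m/s

2746.8 m/s


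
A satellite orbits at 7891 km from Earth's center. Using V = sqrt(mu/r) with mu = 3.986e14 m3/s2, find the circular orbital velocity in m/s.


V = sqrt(3.986e14 / 7891000) = 7107 m/s

7107 m/s


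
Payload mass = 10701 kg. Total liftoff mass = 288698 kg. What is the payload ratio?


PR = 10701 / 288698 = 0.0371

0.0371


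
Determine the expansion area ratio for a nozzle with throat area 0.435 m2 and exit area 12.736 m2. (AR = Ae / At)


AR = 12.736 / 0.435 = 29.3

29.3


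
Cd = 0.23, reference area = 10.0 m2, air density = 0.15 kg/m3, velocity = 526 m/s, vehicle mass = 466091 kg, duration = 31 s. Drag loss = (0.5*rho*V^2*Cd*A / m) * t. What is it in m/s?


D = 0.5 * 0.15 * 526^2 * 0.23 * 10.0 = 47726.61 N
a = 47726.61 / 466091 = 0.1024 m/s2
dV = 0.1024 * 31 = 3.2 m/s

3.2 m/s


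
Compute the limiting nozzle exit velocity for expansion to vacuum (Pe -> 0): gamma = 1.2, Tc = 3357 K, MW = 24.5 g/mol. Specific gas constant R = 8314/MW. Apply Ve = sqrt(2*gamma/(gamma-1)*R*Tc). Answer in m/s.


R = 8314 / 24.5 = 339.35 J/(kg.K)
Ve = sqrt(2 * 1.2 / (1.2 - 1) * 339.35 * 3357) = 3697 m/s

3697 m/s


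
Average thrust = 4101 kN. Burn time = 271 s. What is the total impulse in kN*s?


It = 4101 * 271 = 1111371 kN*s

1111371 kN*s


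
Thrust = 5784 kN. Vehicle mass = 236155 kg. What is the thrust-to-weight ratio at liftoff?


TWR = 5784000 / (236155 * 9.81) = 2.5

2.5


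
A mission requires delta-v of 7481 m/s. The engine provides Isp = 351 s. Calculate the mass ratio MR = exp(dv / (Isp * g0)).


Ve = 351 * 9.81 = 3443.31 m/s
MR = exp(7481 / 3443.31) = 8.781

8.781


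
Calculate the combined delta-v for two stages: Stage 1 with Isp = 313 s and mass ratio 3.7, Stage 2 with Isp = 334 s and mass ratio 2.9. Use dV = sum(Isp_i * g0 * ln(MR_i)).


dV1 = 313 * 9.81 * ln(3.7) = 4017.3 m/s
dV2 = 334 * 9.81 * ln(2.9) = 3488.6 m/s
Total dV = 4017.3 + 3488.6 = 7505.9 m/s ~ 7506 m/s

7506 m/s


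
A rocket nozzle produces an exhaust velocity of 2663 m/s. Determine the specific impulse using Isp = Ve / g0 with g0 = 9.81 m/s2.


Isp = Ve / g0 = 2663 / 9.81 = 271.5 s

271.5 s


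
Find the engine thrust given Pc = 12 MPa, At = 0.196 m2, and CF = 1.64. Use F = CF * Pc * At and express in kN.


F = 1.64 * 12e6 * 0.196 = 3.8573e+06 N = 3857.3 kN

3857.3 kN


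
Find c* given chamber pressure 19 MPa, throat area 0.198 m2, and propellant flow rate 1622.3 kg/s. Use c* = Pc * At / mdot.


c* = 19e6 * 0.198 / 1622.3 = 2319 m/s

2319 m/s


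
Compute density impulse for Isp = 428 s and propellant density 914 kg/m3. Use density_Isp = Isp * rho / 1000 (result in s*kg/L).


rho*Isp = 428 * 914 / 1000 = 391 s*kg/L

391 s*kg/L


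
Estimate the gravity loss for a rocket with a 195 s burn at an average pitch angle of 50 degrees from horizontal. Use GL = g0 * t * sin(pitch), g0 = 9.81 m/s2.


GL = 9.81 * 195 * sin(50 deg) = 1465 m/s

1465 m/s


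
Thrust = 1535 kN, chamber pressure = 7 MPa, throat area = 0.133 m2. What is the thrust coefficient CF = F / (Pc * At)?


CF = 1535000 / (7e6 * 0.133) = 1.65

1.65


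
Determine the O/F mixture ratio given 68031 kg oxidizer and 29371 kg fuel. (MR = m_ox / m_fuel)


MR = 68031 / 29371 = 2.32

2.32


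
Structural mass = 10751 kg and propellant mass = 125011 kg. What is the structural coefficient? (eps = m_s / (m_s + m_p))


eps = 10751 / (10751 + 125011) = 0.0792

0.0792


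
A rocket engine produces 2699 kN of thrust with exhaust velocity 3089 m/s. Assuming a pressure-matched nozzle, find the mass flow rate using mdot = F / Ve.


mdot = F / Ve = 2699000 / 3089 = 873.7 kg/s

873.7 kg/s


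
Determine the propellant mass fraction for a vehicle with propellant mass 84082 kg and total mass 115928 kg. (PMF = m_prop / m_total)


PMF = 84082 / 115928 = 0.725

0.725


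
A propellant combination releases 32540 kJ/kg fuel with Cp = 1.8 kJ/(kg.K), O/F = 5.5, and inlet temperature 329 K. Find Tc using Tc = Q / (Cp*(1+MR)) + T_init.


Tc = 32540 / (1.8 * (1 + 5.5)) + 329 = 3110 K

3110 K


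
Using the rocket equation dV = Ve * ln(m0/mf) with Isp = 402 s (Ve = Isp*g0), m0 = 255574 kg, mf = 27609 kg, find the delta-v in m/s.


Ve = 402 * 9.81 = 3943.62 m/s
dV = 3943.62 * ln(255574/27609) = 8776 m/s

8776 m/s


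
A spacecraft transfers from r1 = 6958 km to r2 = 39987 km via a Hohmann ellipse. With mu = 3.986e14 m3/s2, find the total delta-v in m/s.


V1 = sqrt(mu/r1) = 7568.79 m/s
dV1 = V1*(sqrt(2*r2/(r1+r2)) - 1) = 2310.06 m/s
V2 = sqrt(mu/r2) = 3157.25 m/s
dV2 = V2*(1 - sqrt(2*r1/(r1+r2))) = 1438.27 m/s
Total dV = 3748 m/s

3748 m/s


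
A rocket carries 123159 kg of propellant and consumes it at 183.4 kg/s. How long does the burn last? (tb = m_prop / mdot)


tb = 123159 / 183.4 = 671.5 s

671.5 s


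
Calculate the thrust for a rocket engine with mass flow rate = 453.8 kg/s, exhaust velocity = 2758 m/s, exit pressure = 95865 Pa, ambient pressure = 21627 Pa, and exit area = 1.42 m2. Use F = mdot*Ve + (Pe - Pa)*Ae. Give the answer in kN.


F = 453.8 * 2758 + (95865 - 21627) * 1.42 = 1.3570e+06 N = 1357.0 kN

1357.0 kN


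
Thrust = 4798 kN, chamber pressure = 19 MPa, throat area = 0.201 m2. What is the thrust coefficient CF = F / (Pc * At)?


CF = 4798000 / (19e6 * 0.201) = 1.26

1.26


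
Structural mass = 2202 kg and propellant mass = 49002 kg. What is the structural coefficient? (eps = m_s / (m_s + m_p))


eps = 2202 / (2202 + 49002) = 0.043

0.043


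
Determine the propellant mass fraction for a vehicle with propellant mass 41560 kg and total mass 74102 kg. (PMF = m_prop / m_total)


PMF = 41560 / 74102 = 0.561

0.561


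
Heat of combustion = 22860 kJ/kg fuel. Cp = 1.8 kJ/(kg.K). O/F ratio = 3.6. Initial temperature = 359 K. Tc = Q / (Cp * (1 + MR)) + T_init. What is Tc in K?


Tc = 22860 / (1.8 * (1 + 3.6)) + 359 = 3120 K

3120 K


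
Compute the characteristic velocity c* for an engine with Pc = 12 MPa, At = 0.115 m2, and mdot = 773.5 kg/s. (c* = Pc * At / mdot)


c* = 12e6 * 0.115 / 773.5 = 1784 m/s

1784 m/s


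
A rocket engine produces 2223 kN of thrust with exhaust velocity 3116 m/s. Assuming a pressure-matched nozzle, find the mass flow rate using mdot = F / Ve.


mdot = F / Ve = 2223000 / 3116 = 713.4 kg/s

713.4 kg/s


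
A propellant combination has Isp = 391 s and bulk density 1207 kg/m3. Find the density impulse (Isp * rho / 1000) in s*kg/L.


rho*Isp = 391 * 1207 / 1000 = 472 s*kg/L

472 s*kg/L


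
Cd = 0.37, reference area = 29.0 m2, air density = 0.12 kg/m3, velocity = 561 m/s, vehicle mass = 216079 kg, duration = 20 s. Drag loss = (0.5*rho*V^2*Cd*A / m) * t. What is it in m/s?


D = 0.5 * 0.12 * 561^2 * 0.37 * 29.0 = 202617.38 N
a = 202617.38 / 216079 = 0.9377 m/s2
dV = 0.9377 * 20 = 18.8 m/s

18.8 m/s


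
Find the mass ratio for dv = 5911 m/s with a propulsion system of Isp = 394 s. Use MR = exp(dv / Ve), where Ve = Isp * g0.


Ve = 394 * 9.81 = 3865.14 m/s
MR = exp(5911 / 3865.14) = 4.615

4.615


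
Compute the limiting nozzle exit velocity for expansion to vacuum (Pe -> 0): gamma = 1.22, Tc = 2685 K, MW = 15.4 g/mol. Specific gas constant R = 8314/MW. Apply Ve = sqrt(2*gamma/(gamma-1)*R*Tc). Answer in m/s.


R = 8314 / 15.4 = 539.87 J/(kg.K)
Ve = sqrt(2 * 1.22 / (1.22 - 1) * 539.87 * 2685) = 4010 m/s

4010 m/s


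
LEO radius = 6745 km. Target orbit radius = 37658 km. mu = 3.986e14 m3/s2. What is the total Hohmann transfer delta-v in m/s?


V1 = sqrt(mu/r1) = 7687.37 m/s
dV1 = V1*(sqrt(2*r2/(r1+r2)) - 1) = 2324.5 m/s
V2 = sqrt(mu/r2) = 3253.42 m/s
dV2 = V2*(1 - sqrt(2*r1/(r1+r2))) = 1460.17 m/s
Total dV = 3785 m/s

3785 m/s


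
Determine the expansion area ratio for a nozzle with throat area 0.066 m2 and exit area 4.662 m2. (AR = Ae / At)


AR = 4.662 / 0.066 = 70.6

70.6


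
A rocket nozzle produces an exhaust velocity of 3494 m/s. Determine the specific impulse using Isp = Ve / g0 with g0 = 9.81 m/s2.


Isp = Ve / g0 = 3494 / 9.81 = 356.2 s

356.2 s


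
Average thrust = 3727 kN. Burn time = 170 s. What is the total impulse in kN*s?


It = 3727 * 170 = 633590 kN*s

633590 kN*s


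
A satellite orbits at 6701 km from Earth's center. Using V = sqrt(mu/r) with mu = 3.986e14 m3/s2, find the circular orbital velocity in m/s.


V = sqrt(3.986e14 / 6701000) = 7713 m/s

7713 m/s


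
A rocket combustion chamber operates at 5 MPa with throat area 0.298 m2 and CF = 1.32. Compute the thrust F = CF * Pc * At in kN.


F = 1.32 * 5e6 * 0.298 = 1.9668e+06 N = 1966.8 kN

1966.8 kN


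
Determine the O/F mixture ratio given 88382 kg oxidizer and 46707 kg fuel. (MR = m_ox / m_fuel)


MR = 88382 / 46707 = 1.89

1.89


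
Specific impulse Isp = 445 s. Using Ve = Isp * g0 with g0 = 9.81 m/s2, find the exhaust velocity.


Ve = Isp * g0 = 445 * 9.81 = 4365.4 m/s

4365.4 m/s


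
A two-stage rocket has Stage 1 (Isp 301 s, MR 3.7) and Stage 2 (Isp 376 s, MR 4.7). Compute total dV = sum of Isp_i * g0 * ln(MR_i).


dV1 = 301 * 9.81 * ln(3.7) = 3863.3 m/s
dV2 = 376 * 9.81 * ln(4.7) = 5708.3 m/s
Total dV = 3863.3 + 5708.3 = 9571.6 m/s ~ 9572 m/s

9572 m/s


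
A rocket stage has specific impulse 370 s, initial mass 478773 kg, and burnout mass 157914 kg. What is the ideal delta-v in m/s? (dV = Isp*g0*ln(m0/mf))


Ve = 370 * 9.81 = 3629.7 m/s
dV = 3629.7 * ln(478773/157914) = 4026 m/s

4026 m/s
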